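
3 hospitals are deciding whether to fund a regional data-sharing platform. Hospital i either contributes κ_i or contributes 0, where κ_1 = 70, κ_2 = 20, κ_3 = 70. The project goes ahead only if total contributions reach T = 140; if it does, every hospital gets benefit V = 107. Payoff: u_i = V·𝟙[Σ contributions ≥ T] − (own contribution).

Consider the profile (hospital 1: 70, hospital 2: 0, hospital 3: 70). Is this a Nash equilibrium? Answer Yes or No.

Yes

Total = 140 ≥ 140: provided.
Hospital 1 (pledges 70, payoff 37): dropping to 0 → total 70, payoff 0. No gain.
Hospital 2 (pledges 0, payoff 107): pledging 20 → total 160, payoff 87. No gain.
Hospital 3 (pledges 70, payoff 37): dropping to 0 → total 70, payoff 0. No gain.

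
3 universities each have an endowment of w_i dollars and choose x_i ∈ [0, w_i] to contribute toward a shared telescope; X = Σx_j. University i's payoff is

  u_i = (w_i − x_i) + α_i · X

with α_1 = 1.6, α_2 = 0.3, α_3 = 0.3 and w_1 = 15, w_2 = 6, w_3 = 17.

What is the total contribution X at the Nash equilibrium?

∂u_i/∂x_i = α_i − 1, so university i contributes w_i if α_i > 1, else 0.
α_i > 1 for i ∈ {1}; NE contributions (15, 0, 0), X = 15.

15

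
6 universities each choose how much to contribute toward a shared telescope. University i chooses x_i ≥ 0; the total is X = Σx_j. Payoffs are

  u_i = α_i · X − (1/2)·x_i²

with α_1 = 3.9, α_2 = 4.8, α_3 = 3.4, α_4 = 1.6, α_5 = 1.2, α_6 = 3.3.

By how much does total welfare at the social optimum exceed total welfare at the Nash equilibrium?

694.83

University i's FOC: ∂u_i/∂x_i = α_i − x_i = 0, so x_i* = α_i.
NE contributions = (3.9, 4.8, 3.4, 1.6, 1.2, 3.3); X = 18.2.
W^NE = (Σα)·X − ½Σα_i² = 18.2² − ½·64.7 = 298.89.
Planner sets x_i = Σα_j = 18.2 for every i, so X^SO = 6·18.2 = 109.2.
W^SO = (Σα)·X^SO − ½·6·(Σα)² = (6/2)·18.2² = 993.72.
Deadweight loss = W^SO − W^NE = 694.83.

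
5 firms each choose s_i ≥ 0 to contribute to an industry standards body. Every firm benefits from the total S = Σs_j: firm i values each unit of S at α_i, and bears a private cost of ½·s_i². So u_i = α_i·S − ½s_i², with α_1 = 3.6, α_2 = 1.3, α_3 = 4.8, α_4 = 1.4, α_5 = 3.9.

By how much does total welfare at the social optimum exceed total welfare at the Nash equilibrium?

Firm i's FOC: ∂u_i/∂s_i = α_i − s_i = 0, so s_i* = α_i.
NE contributions = (3.6, 1.3, 4.8, 1.4, 3.9); S = 15.
W^NE = (Σα)·S − ½Σα_i² = 15² − ½·54.86 = 197.57.
Planner sets s_i = Σα_j = 15 for every i, so S^SO = 5·15 = 75.
W^SO = (Σα)·S^SO − ½·5·(Σα)² = (5/2)·15² = 562.5.
Deadweight loss = W^SO − W^NE = 364.93.

364.93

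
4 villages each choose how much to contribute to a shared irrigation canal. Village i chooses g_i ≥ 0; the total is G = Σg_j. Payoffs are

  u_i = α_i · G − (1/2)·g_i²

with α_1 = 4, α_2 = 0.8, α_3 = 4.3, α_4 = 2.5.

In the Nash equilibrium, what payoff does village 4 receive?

Village i's FOC: ∂u_i/∂g_i = α_i − g_i = 0, so g_i* = α_i.
NE contributions = (4, 0.8, 4.3, 2.5); G = 11.6.
u_4 = α_4·G − ½·(g_4)² = 2.5·11.6 − ½·2.5² = 25.875.

25.875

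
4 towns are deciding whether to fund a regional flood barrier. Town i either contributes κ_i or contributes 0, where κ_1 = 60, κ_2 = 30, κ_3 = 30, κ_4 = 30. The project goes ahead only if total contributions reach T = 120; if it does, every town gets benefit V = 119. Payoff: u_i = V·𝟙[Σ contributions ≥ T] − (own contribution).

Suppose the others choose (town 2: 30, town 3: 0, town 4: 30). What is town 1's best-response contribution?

Others' total = 60. Contributing 60 brings total to 120 ≥ 120: gain V − κ_1 = 59.
Best response: 60.

60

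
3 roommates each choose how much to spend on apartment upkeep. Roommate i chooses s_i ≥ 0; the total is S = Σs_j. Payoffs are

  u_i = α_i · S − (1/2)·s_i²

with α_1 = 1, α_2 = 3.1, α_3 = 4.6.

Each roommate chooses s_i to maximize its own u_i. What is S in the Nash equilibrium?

8.7

Roommate i's FOC: ∂u_i/∂s_i = α_i − s_i = 0, so s_i* = α_i.
NE contributions = (1, 3.1, 4.6); S = 8.7.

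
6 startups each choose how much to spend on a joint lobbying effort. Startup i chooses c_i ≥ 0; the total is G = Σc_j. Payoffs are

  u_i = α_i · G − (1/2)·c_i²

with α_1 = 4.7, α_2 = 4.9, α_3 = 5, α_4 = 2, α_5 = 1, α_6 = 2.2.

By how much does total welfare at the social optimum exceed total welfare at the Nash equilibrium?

824.55

Startup i's FOC: ∂u_i/∂c_i = α_i − c_i = 0, so c_i* = α_i.
NE contributions = (4.7, 4.9, 5, 2, 1, 2.2); G = 19.8.
W^NE = (Σα)·G − ½Σα_i² = 19.8² − ½·80.94 = 351.57.
Planner sets c_i = Σα_j = 19.8 for every i, so G^SO = 6·19.8 = 118.8.
W^SO = (Σα)·G^SO − ½·6·(Σα)² = (6/2)·19.8² = 1176.12.
Deadweight loss = W^SO − W^NE = 824.55.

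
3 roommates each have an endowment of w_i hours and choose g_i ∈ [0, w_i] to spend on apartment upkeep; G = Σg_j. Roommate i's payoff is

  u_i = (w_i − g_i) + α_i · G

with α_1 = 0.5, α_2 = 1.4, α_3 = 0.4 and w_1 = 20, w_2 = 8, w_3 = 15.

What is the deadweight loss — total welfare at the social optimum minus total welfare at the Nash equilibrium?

45.5

∂u_i/∂g_i = α_i − 1, so roommate i contributes w_i if α_i > 1, else 0.
α_i > 1 for i ∈ {2}; NE contributions (0, 8, 0), G = 8.
W^NE = Σw_i − G^NE + (Σα_i)·G^NE = 43 + 1.3·8 = 53.4.
Planner: ∂(Σu_j)/∂g_i = Σα_j − 1 = 1.3 > 0, so everyone contributes w_i; G^SO = 43, W^SO = 43 + 1.3·43 = 98.9.
Deadweight loss = 45.5.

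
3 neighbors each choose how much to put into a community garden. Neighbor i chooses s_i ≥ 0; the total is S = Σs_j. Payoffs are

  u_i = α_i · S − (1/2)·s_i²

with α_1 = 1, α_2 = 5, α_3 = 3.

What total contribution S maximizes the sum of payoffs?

27

Planner FOC: ∂(Σu_j)/∂s_i = (Σα_j) − s_i = 0, so s_i^SO = Σα_j = 9 for every i; S^SO = 27.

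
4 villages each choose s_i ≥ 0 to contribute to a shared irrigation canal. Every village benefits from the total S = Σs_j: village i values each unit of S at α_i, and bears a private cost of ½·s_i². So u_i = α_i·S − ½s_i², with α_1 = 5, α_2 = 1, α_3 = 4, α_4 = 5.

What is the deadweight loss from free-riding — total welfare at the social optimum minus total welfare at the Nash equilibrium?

Village i's FOC: ∂u_i/∂s_i = α_i − s_i = 0, so s_i* = α_i.
NE contributions = (5, 1, 4, 5); S = 15.
W^NE = (Σα)·S − ½Σα_i² = 15² − ½·67 = 191.5.
Planner sets s_i = Σα_j = 15 for every i, so S^SO = 4·15 = 60.
W^SO = (Σα)·S^SO − ½·4·(Σα)² = (4/2)·15² = 450.
Deadweight loss = W^SO − W^NE = 258.5.

258.5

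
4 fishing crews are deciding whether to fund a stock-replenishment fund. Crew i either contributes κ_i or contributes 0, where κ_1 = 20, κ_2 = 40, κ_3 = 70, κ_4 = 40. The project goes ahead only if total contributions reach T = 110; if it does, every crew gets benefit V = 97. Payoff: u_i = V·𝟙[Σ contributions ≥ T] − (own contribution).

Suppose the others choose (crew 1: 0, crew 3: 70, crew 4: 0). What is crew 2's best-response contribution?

Others' total = 70. Contributing 40 brings total to 110 ≥ 110: gain V − κ_2 = 57.
Best response: 40.

40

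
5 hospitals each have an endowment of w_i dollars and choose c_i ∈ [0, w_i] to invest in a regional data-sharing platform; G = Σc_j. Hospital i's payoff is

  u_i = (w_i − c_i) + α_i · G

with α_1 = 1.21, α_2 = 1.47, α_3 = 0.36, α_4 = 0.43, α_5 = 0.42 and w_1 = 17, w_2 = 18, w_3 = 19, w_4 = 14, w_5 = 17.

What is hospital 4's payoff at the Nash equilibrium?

29.05

∂u_i/∂c_i = α_i − 1, so hospital i contributes w_i if α_i > 1, else 0.
α_i > 1 for i ∈ {1, 2}; NE contributions (17, 18, 0, 0, 0), G = 35.
u_4 = (14 − 0) + 0.43·35 = 29.05.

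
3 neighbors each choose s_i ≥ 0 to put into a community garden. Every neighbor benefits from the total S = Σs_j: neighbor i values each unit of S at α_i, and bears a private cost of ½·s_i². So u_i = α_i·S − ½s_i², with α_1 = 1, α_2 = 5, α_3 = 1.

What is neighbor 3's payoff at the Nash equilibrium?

6.5

Neighbor i's FOC: ∂u_i/∂s_i = α_i − s_i = 0, so s_i* = α_i.
NE contributions = (1, 5, 1); S = 7.
u_3 = α_3·S − ½·(s_3)² = 1·7 − ½·1² = 6.5.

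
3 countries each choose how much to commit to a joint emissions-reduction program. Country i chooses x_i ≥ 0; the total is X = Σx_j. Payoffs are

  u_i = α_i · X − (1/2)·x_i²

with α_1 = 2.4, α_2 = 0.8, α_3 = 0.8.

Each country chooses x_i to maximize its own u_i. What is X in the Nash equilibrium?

4

Country i's FOC: ∂u_i/∂x_i = α_i − x_i = 0, so x_i* = α_i.
NE contributions = (2.4, 0.8, 0.8); X = 4.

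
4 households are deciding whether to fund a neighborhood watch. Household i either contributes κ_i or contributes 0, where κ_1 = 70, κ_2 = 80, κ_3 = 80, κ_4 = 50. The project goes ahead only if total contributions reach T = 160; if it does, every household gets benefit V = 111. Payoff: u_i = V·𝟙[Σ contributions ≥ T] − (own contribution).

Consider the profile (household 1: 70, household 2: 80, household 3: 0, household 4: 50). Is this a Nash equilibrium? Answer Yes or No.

Yes

Total = 200 ≥ 160: provided.
Household 1 (pledges 70, payoff 41): dropping to 0 → total 130, payoff 0. No gain.
Household 2 (pledges 80, payoff 31): dropping to 0 → total 120, payoff 0. No gain.
Household 3 (pledges 0, payoff 111): pledging 80 → total 280, payoff 31. No gain.
Household 4 (pledges 50, payoff 61): dropping to 0 → total 150, payoff 0. No gain.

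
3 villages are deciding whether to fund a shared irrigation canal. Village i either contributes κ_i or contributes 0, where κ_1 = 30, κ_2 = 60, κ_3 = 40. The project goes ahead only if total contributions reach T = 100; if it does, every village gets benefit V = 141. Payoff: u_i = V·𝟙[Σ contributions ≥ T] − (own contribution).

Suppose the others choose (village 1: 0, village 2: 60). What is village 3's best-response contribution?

Others' total = 60. Contributing 40 brings total to 100 ≥ 100: gain V − κ_3 = 101.
Best response: 40.

40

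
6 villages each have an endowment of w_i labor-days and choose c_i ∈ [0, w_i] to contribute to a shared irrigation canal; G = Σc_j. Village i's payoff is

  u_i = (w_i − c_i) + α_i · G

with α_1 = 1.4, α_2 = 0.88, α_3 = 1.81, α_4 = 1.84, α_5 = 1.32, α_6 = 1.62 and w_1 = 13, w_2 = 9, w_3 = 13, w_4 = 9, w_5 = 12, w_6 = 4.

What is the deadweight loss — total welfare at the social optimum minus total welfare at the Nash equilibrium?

∂u_i/∂c_i = α_i − 1, so village i contributes w_i if α_i > 1, else 0.
α_i > 1 for i ∈ {1, 3, 4, 5, 6}; NE contributions (13, 0, 13, 9, 12, 4), G = 51.
W^NE = Σw_i − G^NE + (Σα_i)·G^NE = 60 + 7.87·51 = 461.37.
Planner: ∂(Σu_j)/∂c_i = Σα_j − 1 = 7.87 > 0, so everyone contributes w_i; G^SO = 60, W^SO = 60 + 7.87·60 = 532.2.
Deadweight loss = 70.83.

70.83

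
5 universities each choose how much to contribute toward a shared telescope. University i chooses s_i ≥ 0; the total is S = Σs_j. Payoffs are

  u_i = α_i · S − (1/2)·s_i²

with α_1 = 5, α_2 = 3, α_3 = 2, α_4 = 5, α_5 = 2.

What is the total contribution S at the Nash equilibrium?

17

University i's FOC: ∂u_i/∂s_i = α_i − s_i = 0, so s_i* = α_i.
NE contributions = (5, 3, 2, 5, 2); S = 17.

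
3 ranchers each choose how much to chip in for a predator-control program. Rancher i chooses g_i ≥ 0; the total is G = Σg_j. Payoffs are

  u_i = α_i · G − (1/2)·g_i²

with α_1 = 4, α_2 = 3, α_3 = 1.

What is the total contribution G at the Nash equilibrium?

8

Rancher i's FOC: ∂u_i/∂g_i = α_i − g_i = 0, so g_i* = α_i.
NE contributions = (4, 3, 1); G = 8.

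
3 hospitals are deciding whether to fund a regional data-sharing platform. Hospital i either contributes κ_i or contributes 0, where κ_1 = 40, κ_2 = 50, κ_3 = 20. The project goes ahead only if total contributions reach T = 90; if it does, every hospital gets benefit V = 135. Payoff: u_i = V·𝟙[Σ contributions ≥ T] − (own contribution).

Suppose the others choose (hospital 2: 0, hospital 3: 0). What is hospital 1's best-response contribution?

0

Others' total = 0. Even contributing 40 gives 40 < 90: no benefit either way.
Best response: 0.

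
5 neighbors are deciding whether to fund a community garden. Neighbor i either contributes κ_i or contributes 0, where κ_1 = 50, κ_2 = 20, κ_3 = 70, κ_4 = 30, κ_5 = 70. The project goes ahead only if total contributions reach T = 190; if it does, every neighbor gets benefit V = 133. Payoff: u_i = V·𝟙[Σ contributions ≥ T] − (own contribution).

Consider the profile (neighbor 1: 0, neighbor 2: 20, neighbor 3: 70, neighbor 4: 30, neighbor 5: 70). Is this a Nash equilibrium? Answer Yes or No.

Total = 190 ≥ 190: provided.
Neighbor 1 (pledges 0, payoff 133): pledging 50 → total 240, payoff 83. No gain.
Neighbor 2 (pledges 20, payoff 113): dropping to 0 → total 170, payoff 0. No gain.
Neighbor 3 (pledges 70, payoff 63): dropping to 0 → total 120, payoff 0. No gain.
Neighbor 4 (pledges 30, payoff 103): dropping to 0 → total 160, payoff 0. No gain.
Neighbor 5 (pledges 70, payoff 63): dropping to 0 → total 120, payoff 0. No gain.

Yes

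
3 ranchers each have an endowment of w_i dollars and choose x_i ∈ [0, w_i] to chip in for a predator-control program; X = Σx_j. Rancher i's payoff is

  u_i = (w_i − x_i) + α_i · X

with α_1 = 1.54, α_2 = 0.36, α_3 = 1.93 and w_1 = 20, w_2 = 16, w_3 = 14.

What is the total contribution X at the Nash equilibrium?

34

∂u_i/∂x_i = α_i − 1, so rancher i contributes w_i if α_i > 1, else 0.
α_i > 1 for i ∈ {1, 3}; NE contributions (20, 0, 14), X = 34.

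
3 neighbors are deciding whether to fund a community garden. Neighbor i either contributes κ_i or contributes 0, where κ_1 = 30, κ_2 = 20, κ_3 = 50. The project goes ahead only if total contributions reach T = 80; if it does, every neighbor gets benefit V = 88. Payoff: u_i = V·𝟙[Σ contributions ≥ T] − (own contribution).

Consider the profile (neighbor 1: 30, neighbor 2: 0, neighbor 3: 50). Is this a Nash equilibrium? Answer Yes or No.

Yes

Total = 80 ≥ 80: provided.
Neighbor 1 (pledges 30, payoff 58): dropping to 0 → total 50, payoff 0. No gain.
Neighbor 2 (pledges 0, payoff 88): pledging 20 → total 100, payoff 68. No gain.
Neighbor 3 (pledges 50, payoff 38): dropping to 0 → total 30, payoff 0. No gain.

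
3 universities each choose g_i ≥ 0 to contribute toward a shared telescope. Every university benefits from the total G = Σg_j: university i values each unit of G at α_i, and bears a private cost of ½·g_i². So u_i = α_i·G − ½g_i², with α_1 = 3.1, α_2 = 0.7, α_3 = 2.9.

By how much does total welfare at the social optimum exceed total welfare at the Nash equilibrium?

University i's FOC: ∂u_i/∂g_i = α_i − g_i = 0, so g_i* = α_i.
NE contributions = (3.1, 0.7, 2.9); G = 6.7.
W^NE = (Σα)·G − ½Σα_i² = 6.7² − ½·18.51 = 35.635.
Planner sets g_i = Σα_j = 6.7 for every i, so G^SO = 3·6.7 = 20.1.
W^SO = (Σα)·G^SO − ½·3·(Σα)² = (3/2)·6.7² = 67.335.
Deadweight loss = W^SO − W^NE = 31.7.

31.7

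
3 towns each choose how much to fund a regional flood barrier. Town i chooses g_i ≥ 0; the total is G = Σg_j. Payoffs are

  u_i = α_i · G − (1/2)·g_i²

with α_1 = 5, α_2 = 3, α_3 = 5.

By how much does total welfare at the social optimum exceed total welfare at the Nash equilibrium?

Town i's FOC: ∂u_i/∂g_i = α_i − g_i = 0, so g_i* = α_i.
NE contributions = (5, 3, 5); G = 13.
W^NE = (Σα)·G − ½Σα_i² = 13² − ½·59 = 139.5.
Planner sets g_i = Σα_j = 13 for every i, so G^SO = 3·13 = 39.
W^SO = (Σα)·G^SO − ½·3·(Σα)² = (3/2)·13² = 253.5.
Deadweight loss = W^SO − W^NE = 114.

114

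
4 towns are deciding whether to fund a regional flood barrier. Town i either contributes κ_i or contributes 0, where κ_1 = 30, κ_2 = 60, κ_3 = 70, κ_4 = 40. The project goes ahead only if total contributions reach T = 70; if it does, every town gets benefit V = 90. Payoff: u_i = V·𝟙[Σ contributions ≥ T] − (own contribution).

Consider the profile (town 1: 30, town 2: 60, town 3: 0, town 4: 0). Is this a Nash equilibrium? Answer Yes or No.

Total = 90 ≥ 70: provided.
Town 1 (pledges 30, payoff 60): dropping to 0 → total 60, payoff 0. No gain.
Town 2 (pledges 60, payoff 30): dropping to 0 → total 30, payoff 0. No gain.
Town 3 (pledges 0, payoff 90): pledging 70 → total 160, payoff 20. No gain.
Town 4 (pledges 0, payoff 90): pledging 40 → total 130, payoff 50. No gain.

Yes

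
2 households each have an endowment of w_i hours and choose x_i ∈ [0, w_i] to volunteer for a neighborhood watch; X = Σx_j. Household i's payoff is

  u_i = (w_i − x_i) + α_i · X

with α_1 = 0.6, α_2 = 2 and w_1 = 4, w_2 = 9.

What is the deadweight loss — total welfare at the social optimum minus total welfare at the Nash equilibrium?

∂u_i/∂x_i = α_i − 1, so household i contributes w_i if α_i > 1, else 0.
α_i > 1 for i ∈ {2}; NE contributions (0, 9), X = 9.
W^NE = Σw_i − X^NE + (Σα_i)·X^NE = 13 + 1.6·9 = 27.4.
Planner: ∂(Σu_j)/∂x_i = Σα_j − 1 = 1.6 > 0, so everyone contributes w_i; X^SO = 13, W^SO = 13 + 1.6·13 = 33.8.
Deadweight loss = 6.4.

6.4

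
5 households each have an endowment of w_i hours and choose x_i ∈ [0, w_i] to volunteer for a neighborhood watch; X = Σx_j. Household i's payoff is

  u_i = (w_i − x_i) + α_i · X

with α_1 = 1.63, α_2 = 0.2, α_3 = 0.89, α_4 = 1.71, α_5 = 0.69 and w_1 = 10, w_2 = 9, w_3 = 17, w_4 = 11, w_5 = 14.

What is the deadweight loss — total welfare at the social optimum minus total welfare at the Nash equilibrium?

∂u_i/∂x_i = α_i − 1, so household i contributes w_i if α_i > 1, else 0.
α_i > 1 for i ∈ {1, 4}; NE contributions (10, 0, 0, 11, 0), X = 21.
W^NE = Σw_i − X^NE + (Σα_i)·X^NE = 61 + 4.12·21 = 147.52.
Planner: ∂(Σu_j)/∂x_i = Σα_j − 1 = 4.12 > 0, so everyone contributes w_i; X^SO = 61, W^SO = 61 + 4.12·61 = 312.32.
Deadweight loss = 164.8.

164.8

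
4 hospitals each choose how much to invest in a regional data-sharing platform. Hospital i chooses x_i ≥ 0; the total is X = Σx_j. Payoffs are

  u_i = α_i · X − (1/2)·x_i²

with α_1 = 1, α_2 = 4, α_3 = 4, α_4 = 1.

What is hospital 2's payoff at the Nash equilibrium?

32

Hospital i's FOC: ∂u_i/∂x_i = α_i − x_i = 0, so x_i* = α_i.
NE contributions = (1, 4, 4, 1); X = 10.
u_2 = α_2·X − ½·(x_2)² = 4·10 − ½·4² = 32.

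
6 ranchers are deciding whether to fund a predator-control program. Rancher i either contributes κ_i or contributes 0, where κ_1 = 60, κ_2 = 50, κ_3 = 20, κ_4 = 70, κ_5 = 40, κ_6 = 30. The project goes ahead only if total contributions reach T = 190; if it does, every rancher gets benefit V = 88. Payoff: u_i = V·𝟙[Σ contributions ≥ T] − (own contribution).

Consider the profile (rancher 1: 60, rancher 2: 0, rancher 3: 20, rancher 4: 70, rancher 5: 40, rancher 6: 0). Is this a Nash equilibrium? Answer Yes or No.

Total = 190 ≥ 190: provided.
Rancher 1 (pledges 60, payoff 28): dropping to 0 → total 130, payoff 0. No gain.
Rancher 2 (pledges 0, payoff 88): pledging 50 → total 240, payoff 38. No gain.
Rancher 3 (pledges 20, payoff 68): dropping to 0 → total 170, payoff 0. No gain.
Rancher 4 (pledges 70, payoff 18): dropping to 0 → total 120, payoff 0. No gain.
Rancher 5 (pledges 40, payoff 48): dropping to 0 → total 150, payoff 0. No gain.
Rancher 6 (pledges 0, payoff 88): pledging 30 → total 220, payoff 58. No gain.

Yes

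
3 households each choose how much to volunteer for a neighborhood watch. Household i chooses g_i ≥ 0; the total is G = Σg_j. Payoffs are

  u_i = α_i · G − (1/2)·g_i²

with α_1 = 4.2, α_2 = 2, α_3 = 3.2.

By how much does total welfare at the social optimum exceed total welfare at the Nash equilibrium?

60.12

Household i's FOC: ∂u_i/∂g_i = α_i − g_i = 0, so g_i* = α_i.
NE contributions = (4.2, 2, 3.2); G = 9.4.
W^NE = (Σα)·G − ½Σα_i² = 9.4² − ½·31.88 = 72.42.
Planner sets g_i = Σα_j = 9.4 for every i, so G^SO = 3·9.4 = 28.2.
W^SO = (Σα)·G^SO − ½·3·(Σα)² = (3/2)·9.4² = 132.54.
Deadweight loss = W^SO − W^NE = 60.12.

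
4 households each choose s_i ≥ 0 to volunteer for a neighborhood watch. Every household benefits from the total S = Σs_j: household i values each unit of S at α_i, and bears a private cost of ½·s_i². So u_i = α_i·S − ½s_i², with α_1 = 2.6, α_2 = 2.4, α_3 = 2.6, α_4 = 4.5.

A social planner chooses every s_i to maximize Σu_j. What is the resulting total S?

48.4

Planner FOC: ∂(Σu_j)/∂s_i = (Σα_j) − s_i = 0, so s_i^SO = Σα_j = 12.1 for every i; S^SO = 48.4.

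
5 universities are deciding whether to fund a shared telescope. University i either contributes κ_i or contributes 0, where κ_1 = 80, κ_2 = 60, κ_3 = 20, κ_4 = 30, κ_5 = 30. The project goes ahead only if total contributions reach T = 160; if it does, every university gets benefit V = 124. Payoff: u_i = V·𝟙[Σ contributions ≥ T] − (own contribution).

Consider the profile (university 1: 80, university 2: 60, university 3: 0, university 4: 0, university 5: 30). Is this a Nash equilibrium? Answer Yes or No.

Total = 170 ≥ 160: provided.
University 1 (pledges 80, payoff 44): dropping to 0 → total 90, payoff 0. No gain.
University 2 (pledges 60, payoff 64): dropping to 0 → total 110, payoff 0. No gain.
University 3 (pledges 0, payoff 124): pledging 20 → total 190, payoff 104. No gain.
University 4 (pledges 0, payoff 124): pledging 30 → total 200, payoff 94. No gain.
University 5 (pledges 30, payoff 94): dropping to 0 → total 140, payoff 0. No gain.

Yes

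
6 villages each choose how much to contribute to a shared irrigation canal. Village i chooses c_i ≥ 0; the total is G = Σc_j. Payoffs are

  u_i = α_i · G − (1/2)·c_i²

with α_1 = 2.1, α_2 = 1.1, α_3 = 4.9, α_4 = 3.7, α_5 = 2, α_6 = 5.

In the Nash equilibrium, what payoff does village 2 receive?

Village i's FOC: ∂u_i/∂c_i = α_i − c_i = 0, so c_i* = α_i.
NE contributions = (2.1, 1.1, 4.9, 3.7, 2, 5); G = 18.8.
u_2 = α_2·G − ½·(c_2)² = 1.1·18.8 − ½·1.1² = 20.075.

20.075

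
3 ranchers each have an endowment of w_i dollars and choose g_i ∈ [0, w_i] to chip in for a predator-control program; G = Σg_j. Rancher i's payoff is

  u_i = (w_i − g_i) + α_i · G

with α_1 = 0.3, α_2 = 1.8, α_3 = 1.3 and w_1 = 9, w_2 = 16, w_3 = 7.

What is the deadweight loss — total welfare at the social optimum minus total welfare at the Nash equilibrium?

21.6

∂u_i/∂g_i = α_i − 1, so rancher i contributes w_i if α_i > 1, else 0.
α_i > 1 for i ∈ {2, 3}; NE contributions (0, 16, 7), G = 23.
W^NE = Σw_i − G^NE + (Σα_i)·G^NE = 32 + 2.4·23 = 87.2.
Planner: ∂(Σu_j)/∂g_i = Σα_j − 1 = 2.4 > 0, so everyone contributes w_i; G^SO = 32, W^SO = 32 + 2.4·32 = 108.8.
Deadweight loss = 21.6.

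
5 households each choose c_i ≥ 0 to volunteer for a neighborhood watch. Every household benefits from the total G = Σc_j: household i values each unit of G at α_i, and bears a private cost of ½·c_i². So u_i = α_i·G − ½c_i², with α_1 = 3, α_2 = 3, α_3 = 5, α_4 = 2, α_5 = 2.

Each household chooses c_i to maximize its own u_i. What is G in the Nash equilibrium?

Household i's FOC: ∂u_i/∂c_i = α_i − c_i = 0, so c_i* = α_i.
NE contributions = (3, 3, 5, 2, 2); G = 15.

15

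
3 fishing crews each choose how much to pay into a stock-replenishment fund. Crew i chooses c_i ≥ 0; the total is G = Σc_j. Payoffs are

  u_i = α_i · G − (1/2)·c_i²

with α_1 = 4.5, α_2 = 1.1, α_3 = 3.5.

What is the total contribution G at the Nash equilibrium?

9.1

Crew i's FOC: ∂u_i/∂c_i = α_i − c_i = 0, so c_i* = α_i.
NE contributions = (4.5, 1.1, 3.5); G = 9.1.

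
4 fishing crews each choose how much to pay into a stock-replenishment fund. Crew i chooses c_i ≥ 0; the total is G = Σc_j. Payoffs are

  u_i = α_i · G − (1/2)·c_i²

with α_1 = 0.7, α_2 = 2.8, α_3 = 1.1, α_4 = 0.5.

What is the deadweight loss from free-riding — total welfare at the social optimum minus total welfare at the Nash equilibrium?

30.905

Crew i's FOC: ∂u_i/∂c_i = α_i − c_i = 0, so c_i* = α_i.
NE contributions = (0.7, 2.8, 1.1, 0.5); G = 5.1.
W^NE = (Σα)·G − ½Σα_i² = 5.1² − ½·9.79 = 21.115.
Planner sets c_i = Σα_j = 5.1 for every i, so G^SO = 4·5.1 = 20.4.
W^SO = (Σα)·G^SO − ½·4·(Σα)² = (4/2)·5.1² = 52.02.
Deadweight loss = W^SO − W^NE = 30.905.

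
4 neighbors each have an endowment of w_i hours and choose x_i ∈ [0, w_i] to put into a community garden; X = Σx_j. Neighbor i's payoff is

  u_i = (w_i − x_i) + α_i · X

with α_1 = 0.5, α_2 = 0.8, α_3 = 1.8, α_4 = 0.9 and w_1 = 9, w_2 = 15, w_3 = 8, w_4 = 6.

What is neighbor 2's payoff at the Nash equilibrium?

21.4

∂u_i/∂x_i = α_i − 1, so neighbor i contributes w_i if α_i > 1, else 0.
α_i > 1 for i ∈ {3}; NE contributions (0, 0, 8, 0), X = 8.
u_2 = (15 − 0) + 0.8·8 = 21.4.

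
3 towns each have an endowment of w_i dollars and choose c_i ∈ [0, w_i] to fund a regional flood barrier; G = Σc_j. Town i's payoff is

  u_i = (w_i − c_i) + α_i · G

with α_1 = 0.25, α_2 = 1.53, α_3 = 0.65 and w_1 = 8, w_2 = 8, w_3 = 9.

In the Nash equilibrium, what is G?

∂u_i/∂c_i = α_i − 1, so town i contributes w_i if α_i > 1, else 0.
α_i > 1 for i ∈ {2}; NE contributions (0, 8, 0), G = 8.

8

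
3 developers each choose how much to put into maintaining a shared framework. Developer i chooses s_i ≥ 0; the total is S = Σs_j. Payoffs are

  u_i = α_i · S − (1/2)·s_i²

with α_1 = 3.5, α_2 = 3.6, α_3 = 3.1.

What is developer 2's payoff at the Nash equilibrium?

30.24

Developer i's FOC: ∂u_i/∂s_i = α_i − s_i = 0, so s_i* = α_i.
NE contributions = (3.5, 3.6, 3.1); S = 10.2.
u_2 = α_2·S − ½·(s_2)² = 3.6·10.2 − ½·3.6² = 30.24.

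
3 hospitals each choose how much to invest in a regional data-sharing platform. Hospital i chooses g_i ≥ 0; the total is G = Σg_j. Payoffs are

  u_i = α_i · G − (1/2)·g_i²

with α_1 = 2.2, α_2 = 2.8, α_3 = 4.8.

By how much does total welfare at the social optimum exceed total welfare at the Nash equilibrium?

Hospital i's FOC: ∂u_i/∂g_i = α_i − g_i = 0, so g_i* = α_i.
NE contributions = (2.2, 2.8, 4.8); G = 9.8.
W^NE = (Σα)·G − ½Σα_i² = 9.8² − ½·35.72 = 78.18.
Planner sets g_i = Σα_j = 9.8 for every i, so G^SO = 3·9.8 = 29.4.
W^SO = (Σα)·G^SO − ½·3·(Σα)² = (3/2)·9.8² = 144.06.
Deadweight loss = W^SO − W^NE = 65.88.

65.88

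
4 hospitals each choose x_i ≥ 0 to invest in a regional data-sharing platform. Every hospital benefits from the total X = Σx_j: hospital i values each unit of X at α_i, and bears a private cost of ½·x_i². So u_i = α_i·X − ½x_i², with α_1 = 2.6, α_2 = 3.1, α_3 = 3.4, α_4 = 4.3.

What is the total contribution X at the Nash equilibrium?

13.4

Hospital i's FOC: ∂u_i/∂x_i = α_i − x_i = 0, so x_i* = α_i.
NE contributions = (2.6, 3.1, 3.4, 4.3); X = 13.4.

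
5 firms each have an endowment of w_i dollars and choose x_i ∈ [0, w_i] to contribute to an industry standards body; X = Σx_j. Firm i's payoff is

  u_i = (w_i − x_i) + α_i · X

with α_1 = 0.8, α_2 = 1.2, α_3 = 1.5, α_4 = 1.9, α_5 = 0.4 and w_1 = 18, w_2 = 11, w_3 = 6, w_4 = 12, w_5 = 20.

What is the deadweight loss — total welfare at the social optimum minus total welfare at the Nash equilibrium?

182.4

∂u_i/∂x_i = α_i − 1, so firm i contributes w_i if α_i > 1, else 0.
α_i > 1 for i ∈ {2, 3, 4}; NE contributions (0, 11, 6, 12, 0), X = 29.
W^NE = Σw_i − X^NE + (Σα_i)·X^NE = 67 + 4.8·29 = 206.2.
Planner: ∂(Σu_j)/∂x_i = Σα_j − 1 = 4.8 > 0, so everyone contributes w_i; X^SO = 67, W^SO = 67 + 4.8·67 = 388.6.
Deadweight loss = 182.4.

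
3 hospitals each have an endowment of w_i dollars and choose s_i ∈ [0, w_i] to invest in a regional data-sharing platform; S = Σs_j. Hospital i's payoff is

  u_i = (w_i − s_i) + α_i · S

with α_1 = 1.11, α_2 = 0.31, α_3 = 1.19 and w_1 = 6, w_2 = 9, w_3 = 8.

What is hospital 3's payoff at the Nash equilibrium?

16.66

∂u_i/∂s_i = α_i − 1, so hospital i contributes w_i if α_i > 1, else 0.
α_i > 1 for i ∈ {1, 3}; NE contributions (6, 0, 8), S = 14.
u_3 = (8 − 8) + 1.19·14 = 16.66.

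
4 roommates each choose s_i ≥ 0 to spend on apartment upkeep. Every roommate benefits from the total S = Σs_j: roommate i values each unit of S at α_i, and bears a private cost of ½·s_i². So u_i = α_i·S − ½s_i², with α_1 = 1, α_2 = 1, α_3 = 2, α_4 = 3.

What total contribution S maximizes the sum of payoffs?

Planner FOC: ∂(Σu_j)/∂s_i = (Σα_j) − s_i = 0, so s_i^SO = Σα_j = 7 for every i; S^SO = 28.

28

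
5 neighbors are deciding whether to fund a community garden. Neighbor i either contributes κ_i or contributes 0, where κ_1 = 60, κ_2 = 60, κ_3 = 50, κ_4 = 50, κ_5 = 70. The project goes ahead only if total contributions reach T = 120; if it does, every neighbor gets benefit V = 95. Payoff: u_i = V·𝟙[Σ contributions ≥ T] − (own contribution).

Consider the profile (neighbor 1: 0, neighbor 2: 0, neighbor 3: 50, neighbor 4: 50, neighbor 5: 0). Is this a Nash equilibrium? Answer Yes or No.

No

Total = 100 < 120: not provided.
Neighbor 1 (pledges 0, payoff 0): pledging 60 → total 160, payoff 35. Profitable deviation.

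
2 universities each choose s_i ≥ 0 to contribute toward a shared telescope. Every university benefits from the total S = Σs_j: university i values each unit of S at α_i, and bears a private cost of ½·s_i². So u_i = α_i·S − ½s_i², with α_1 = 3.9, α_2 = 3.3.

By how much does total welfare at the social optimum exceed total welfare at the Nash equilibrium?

13.05

University i's FOC: ∂u_i/∂s_i = α_i − s_i = 0, so s_i* = α_i.
NE contributions = (3.9, 3.3); S = 7.2.
W^NE = (Σα)·S − ½Σα_i² = 7.2² − ½·26.1 = 38.79.
Planner sets s_i = Σα_j = 7.2 for every i, so S^SO = 2·7.2 = 14.4.
W^SO = (Σα)·S^SO − ½·2·(Σα)² = (2/2)·7.2² = 51.84.
Deadweight loss = W^SO − W^NE = 13.05.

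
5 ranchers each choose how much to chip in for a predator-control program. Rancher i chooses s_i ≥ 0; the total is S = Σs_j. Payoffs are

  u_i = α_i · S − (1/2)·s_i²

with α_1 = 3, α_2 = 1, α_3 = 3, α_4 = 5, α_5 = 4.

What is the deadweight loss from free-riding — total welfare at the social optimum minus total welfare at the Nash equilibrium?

414

Rancher i's FOC: ∂u_i/∂s_i = α_i − s_i = 0, so s_i* = α_i.
NE contributions = (3, 1, 3, 5, 4); S = 16.
W^NE = (Σα)·S − ½Σα_i² = 16² − ½·60 = 226.
Planner sets s_i = Σα_j = 16 for every i, so S^SO = 5·16 = 80.
W^SO = (Σα)·S^SO − ½·5·(Σα)² = (5/2)·16² = 640.
Deadweight loss = W^SO − W^NE = 414.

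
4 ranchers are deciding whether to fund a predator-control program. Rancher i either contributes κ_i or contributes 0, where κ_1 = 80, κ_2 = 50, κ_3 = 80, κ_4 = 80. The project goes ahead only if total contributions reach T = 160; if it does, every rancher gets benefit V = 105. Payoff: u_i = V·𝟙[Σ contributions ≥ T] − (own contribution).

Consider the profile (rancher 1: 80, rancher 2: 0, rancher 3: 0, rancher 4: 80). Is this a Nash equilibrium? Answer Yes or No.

Total = 160 ≥ 160: provided.
Rancher 1 (pledges 80, payoff 25): dropping to 0 → total 80, payoff 0. No gain.
Rancher 2 (pledges 0, payoff 105): pledging 50 → total 210, payoff 55. No gain.
Rancher 3 (pledges 0, payoff 105): pledging 80 → total 240, payoff 25. No gain.
Rancher 4 (pledges 80, payoff 25): dropping to 0 → total 80, payoff 0. No gain.

Yes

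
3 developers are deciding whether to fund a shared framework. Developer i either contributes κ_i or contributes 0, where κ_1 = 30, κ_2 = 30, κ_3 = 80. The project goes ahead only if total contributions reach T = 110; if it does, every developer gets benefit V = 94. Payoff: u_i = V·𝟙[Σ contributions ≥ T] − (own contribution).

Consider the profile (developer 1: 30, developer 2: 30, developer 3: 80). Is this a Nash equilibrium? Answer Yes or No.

Total = 140 ≥ 110: provided.
Developer 1 (pledges 30, payoff 64): dropping to 0 → total 110, payoff 94. Profitable deviation.

No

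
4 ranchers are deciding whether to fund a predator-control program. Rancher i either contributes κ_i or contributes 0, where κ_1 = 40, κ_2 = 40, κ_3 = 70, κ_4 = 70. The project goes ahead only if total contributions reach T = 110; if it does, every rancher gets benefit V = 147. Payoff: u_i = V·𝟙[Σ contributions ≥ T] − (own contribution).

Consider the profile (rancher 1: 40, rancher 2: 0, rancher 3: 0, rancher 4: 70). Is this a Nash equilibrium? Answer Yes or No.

Total = 110 ≥ 110: provided.
Rancher 1 (pledges 40, payoff 107): dropping to 0 → total 70, payoff 0. No gain.
Rancher 2 (pledges 0, payoff 147): pledging 40 → total 150, payoff 107. No gain.
Rancher 3 (pledges 0, payoff 147): pledging 70 → total 180, payoff 77. No gain.
Rancher 4 (pledges 70, payoff 77): dropping to 0 → total 40, payoff 0. No gain.

Yes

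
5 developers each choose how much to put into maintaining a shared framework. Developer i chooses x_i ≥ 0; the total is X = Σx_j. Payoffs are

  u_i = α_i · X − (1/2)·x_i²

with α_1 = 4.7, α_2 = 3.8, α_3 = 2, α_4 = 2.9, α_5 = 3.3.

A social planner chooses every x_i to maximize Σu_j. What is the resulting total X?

Planner FOC: ∂(Σu_j)/∂x_i = (Σα_j) − x_i = 0, so x_i^SO = Σα_j = 16.7 for every i; X^SO = 83.5.

83.5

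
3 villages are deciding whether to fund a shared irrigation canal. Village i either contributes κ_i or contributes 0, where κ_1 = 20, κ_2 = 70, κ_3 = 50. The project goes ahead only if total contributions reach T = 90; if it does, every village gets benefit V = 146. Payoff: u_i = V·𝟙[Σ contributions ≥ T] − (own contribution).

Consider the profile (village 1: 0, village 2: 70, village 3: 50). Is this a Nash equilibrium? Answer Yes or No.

Yes

Total = 120 ≥ 90: provided.
Village 1 (pledges 0, payoff 146): pledging 20 → total 140, payoff 126. No gain.
Village 2 (pledges 70, payoff 76): dropping to 0 → total 50, payoff 0. No gain.
Village 3 (pledges 50, payoff 96): dropping to 0 → total 70, payoff 0. No gain.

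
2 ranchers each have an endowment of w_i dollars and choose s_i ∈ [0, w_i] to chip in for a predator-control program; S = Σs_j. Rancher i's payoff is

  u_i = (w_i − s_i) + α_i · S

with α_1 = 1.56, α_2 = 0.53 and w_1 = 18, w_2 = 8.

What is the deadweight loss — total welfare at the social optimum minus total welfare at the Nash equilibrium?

8.72

∂u_i/∂s_i = α_i − 1, so rancher i contributes w_i if α_i > 1, else 0.
α_i > 1 for i ∈ {1}; NE contributions (18, 0), S = 18.
W^NE = Σw_i − S^NE + (Σα_i)·S^NE = 26 + 1.09·18 = 45.62.
Planner: ∂(Σu_j)/∂s_i = Σα_j − 1 = 1.09 > 0, so everyone contributes w_i; S^SO = 26, W^SO = 26 + 1.09·26 = 54.34.
Deadweight loss = 8.72.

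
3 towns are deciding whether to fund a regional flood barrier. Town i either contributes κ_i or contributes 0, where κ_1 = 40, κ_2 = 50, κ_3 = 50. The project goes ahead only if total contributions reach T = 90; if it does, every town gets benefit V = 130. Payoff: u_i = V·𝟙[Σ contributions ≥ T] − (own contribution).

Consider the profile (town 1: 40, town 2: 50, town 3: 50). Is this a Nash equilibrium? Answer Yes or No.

No

Total = 140 ≥ 90: provided.
Town 1 (pledges 40, payoff 90): dropping to 0 → total 100, payoff 130. Profitable deviation.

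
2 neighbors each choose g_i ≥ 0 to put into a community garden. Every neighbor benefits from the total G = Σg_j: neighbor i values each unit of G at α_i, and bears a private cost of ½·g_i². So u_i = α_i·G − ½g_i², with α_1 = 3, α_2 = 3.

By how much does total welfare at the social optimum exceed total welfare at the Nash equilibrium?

9

Neighbor i's FOC: ∂u_i/∂g_i = α_i − g_i = 0, so g_i* = α_i.
NE contributions = (3, 3); G = 6.
W^NE = (Σα)·G − ½Σα_i² = 6² − ½·18 = 27.
Planner sets g_i = Σα_j = 6 for every i, so G^SO = 2·6 = 12.
W^SO = (Σα)·G^SO − ½·2·(Σα)² = (2/2)·6² = 36.
Deadweight loss = W^SO − W^NE = 9.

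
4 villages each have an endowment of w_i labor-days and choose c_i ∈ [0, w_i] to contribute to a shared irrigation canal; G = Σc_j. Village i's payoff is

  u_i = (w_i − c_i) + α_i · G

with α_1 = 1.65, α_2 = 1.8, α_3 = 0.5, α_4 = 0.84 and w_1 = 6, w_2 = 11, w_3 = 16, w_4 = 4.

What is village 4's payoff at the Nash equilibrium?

18.28

∂u_i/∂c_i = α_i − 1, so village i contributes w_i if α_i > 1, else 0.
α_i > 1 for i ∈ {1, 2}; NE contributions (6, 11, 0, 0), G = 17.
u_4 = (4 − 0) + 0.84·17 = 18.28.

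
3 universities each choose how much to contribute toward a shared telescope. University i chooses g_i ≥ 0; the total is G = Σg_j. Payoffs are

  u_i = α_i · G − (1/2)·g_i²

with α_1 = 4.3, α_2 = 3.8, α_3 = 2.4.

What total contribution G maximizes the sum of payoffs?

Planner FOC: ∂(Σu_j)/∂g_i = (Σα_j) − g_i = 0, so g_i^SO = Σα_j = 10.5 for every i; G^SO = 31.5.

31.5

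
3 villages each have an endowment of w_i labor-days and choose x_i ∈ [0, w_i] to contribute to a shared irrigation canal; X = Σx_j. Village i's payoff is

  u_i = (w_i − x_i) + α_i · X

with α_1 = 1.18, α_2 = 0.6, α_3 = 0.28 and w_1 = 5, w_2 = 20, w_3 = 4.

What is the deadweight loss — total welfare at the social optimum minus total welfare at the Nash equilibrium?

∂u_i/∂x_i = α_i − 1, so village i contributes w_i if α_i > 1, else 0.
α_i > 1 for i ∈ {1}; NE contributions (5, 0, 0), X = 5.
W^NE = Σw_i − X^NE + (Σα_i)·X^NE = 29 + 1.06·5 = 34.3.
Planner: ∂(Σu_j)/∂x_i = Σα_j − 1 = 1.06 > 0, so everyone contributes w_i; X^SO = 29, W^SO = 29 + 1.06·29 = 59.74.
Deadweight loss = 25.44.

25.44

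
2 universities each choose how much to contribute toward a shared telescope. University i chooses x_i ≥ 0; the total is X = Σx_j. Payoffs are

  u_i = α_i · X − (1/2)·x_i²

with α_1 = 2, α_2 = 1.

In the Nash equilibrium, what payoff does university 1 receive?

4

University i's FOC: ∂u_i/∂x_i = α_i − x_i = 0, so x_i* = α_i.
NE contributions = (2, 1); X = 3.
u_1 = α_1·X − ½·(x_1)² = 2·3 − ½·2² = 4.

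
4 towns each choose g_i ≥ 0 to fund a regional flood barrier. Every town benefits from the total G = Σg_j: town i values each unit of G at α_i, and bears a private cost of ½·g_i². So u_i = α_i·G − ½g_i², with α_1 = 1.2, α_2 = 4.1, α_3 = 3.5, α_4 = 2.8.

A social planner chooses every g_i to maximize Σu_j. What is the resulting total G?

Planner FOC: ∂(Σu_j)/∂g_i = (Σα_j) − g_i = 0, so g_i^SO = Σα_j = 11.6 for every i; G^SO = 46.4.

46.4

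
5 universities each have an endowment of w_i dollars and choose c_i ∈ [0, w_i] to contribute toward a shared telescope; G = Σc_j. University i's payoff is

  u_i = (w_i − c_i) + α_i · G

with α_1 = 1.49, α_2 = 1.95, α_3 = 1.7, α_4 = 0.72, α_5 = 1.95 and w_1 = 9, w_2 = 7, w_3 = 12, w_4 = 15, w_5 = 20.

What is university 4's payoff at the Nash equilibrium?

49.56

∂u_i/∂c_i = α_i − 1, so university i contributes w_i if α_i > 1, else 0.
α_i > 1 for i ∈ {1, 2, 3, 5}; NE contributions (9, 7, 12, 0, 20), G = 48.
u_4 = (15 − 0) + 0.72·48 = 49.56.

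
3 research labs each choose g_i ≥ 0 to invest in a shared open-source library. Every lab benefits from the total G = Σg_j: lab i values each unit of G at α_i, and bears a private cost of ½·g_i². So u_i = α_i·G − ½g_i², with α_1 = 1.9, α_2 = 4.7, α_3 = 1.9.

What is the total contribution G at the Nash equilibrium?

Lab i's FOC: ∂u_i/∂g_i = α_i − g_i = 0, so g_i* = α_i.
NE contributions = (1.9, 4.7, 1.9); G = 8.5.

8.5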